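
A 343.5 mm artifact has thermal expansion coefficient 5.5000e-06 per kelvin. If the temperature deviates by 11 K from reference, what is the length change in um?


dL = L * alpha * dT
= 343.5 * 5.5000e-06 * 11
= 0.0207817 mm
dL_um = 0.0207817 * 1000 = 20.7817 um

20.7817


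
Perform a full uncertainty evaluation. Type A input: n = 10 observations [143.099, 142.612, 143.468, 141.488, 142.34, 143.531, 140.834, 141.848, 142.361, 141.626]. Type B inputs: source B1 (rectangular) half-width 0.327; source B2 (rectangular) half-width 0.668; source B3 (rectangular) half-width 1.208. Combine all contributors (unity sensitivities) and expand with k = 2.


mean = (143.099 + 142.612 + 143.468 + 141.488 + 142.34 + 143.531 + 140.834 + 141.848 + 142.361 + 141.626) / 10 = 142.3207
s = sqrt(sum((x - mean)^2)/(n-1)) = 0.88715814
u_A = s / sqrt(n) = 0.88715814 / sqrt(10) = 0.28054404
u_B1 = 0.327 / sqrt(3) = 0.18879354
u_B2 = 0.668 / sqrt(3) = 0.38566998
u_B3 = 1.208 / sqrt(3) = 0.69743913
uc = sqrt(0.28054404^2 + 0.18879354^2 + 0.38566998^2 + 0.69743913^2) = 0.86574282
U = k * uc = 2 * 0.86574282
U = 1.7315

1.7315


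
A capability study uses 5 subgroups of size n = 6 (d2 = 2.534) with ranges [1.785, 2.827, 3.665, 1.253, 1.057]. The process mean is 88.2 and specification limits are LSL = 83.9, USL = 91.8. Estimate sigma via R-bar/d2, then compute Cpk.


R_bar = (1.785 + 2.827 + 3.665 + 1.253 + 1.057) / 5 = 2.1174
sigma = R_bar / d2 = 2.1174 / 2.534 = 0.8355959
Cp = (USL - LSL)/(6*sigma) = (91.8 - 83.9)/(6*0.8355959) = 1.5757
Cpu = (91.8 - 88.2)/(3*0.8355959) = 1.4361
Cpl = (88.2 - 83.9)/(3*0.8355959) = 1.7153
Cpk = min(Cpu, Cpl) = 1.4361

1.4361


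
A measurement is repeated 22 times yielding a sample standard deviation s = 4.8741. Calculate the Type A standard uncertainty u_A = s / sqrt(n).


u_A = s / sqrt(n)
u_A = 4.8741 / sqrt(22)
u_A = 4.8741 / 4.6904158
u_A = 1.0392

1.0392


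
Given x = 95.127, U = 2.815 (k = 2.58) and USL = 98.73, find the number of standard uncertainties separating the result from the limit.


u = U / k = 2.815 / 2.58 = 1.0910853
margin = |USL - x| = |98.73 - 95.127| = 3.603
z = margin / u = 3.603 / 1.0910853
z = 3.3022

3.3022


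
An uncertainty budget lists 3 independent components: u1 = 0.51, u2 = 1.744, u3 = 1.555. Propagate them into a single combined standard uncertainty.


uc = sqrt(0.51^2 + 1.744^2 + 1.555^2)
uc = sqrt(5.719661)
uc = 2.3916

2.3916


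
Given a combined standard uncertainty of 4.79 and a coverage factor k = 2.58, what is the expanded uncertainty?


U = k * uc
U = 2.58 * 4.79
U = 12.3582

12.3582


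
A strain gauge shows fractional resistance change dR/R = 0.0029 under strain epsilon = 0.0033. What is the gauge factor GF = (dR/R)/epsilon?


GF = (dR/R) / epsilon
= 0.0029 / 0.0033
= 0.8788

0.8788


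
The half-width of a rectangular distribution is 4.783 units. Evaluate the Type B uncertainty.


u_B = half_width / sqrt(3)
u_B = 4.783 / 1.7320508
u_B = 2.7615

2.7615


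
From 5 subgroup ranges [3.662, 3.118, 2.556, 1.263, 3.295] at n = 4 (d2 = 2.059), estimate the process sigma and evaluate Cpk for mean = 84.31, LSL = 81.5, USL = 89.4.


R_bar = (3.662 + 3.118 + 2.556 + 1.263 + 3.295) / 5 = 2.7788
sigma = R_bar / d2 = 2.7788 / 2.059 = 1.3495872
Cp = (USL - LSL)/(6*sigma) = (89.4 - 81.5)/(6*1.3495872) = 0.9756
Cpu = (89.4 - 84.31)/(3*1.3495872) = 1.2572
Cpl = (84.31 - 81.5)/(3*1.3495872) = 0.6940
Cpk = min(Cpu, Cpl) = 0.6940

0.6940


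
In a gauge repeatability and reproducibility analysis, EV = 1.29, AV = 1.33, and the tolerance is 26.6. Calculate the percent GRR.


GRR = sqrt(EV^2 + AV^2) = sqrt(1.29^2 + 1.33^2) = 1.8528357
%GRR = GRR / tol * 100 = 1.8528357 / 26.6 * 100
%GRR = 6.9655

6.9655


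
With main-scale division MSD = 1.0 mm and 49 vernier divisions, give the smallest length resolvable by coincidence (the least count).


LC = MSD / n_div
= 1.0 / 49
= 0.0204

0.0204


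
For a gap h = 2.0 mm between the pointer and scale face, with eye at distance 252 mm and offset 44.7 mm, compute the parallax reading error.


error = h * offset / d
= 2.0 * 44.7 / 252
= 0.3548

0.3548


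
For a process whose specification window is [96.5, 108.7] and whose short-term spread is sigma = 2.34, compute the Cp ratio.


Cp = (USL - LSL) / (6 * sigma)
= (108.7 - 96.5) / (6 * 2.34)
= 12.2000 / 14.0400
= 0.8689

0.8689


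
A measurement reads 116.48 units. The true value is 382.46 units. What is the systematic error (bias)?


Systematic error = measured - true
= 116.48 - 382.46
= -265.9800

-265.9800


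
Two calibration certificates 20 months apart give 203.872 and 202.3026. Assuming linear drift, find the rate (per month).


rate = (v2 - v1) / months
= (202.3026 - 203.872) / 20
= -1.5694 / 20
= -0.0785

-0.0785


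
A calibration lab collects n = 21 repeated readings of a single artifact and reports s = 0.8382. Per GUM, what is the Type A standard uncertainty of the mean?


u_A = s / sqrt(n)
u_A = 0.8382 / sqrt(21)
u_A = 0.8382 / 4.5825757
u_A = 0.1829

0.1829


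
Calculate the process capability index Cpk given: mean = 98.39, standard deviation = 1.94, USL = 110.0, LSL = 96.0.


Cpu = (USL - mean) / (3*sigma) = (110.0 - 98.39) / (3*1.94) = 1.9948
Cpl = (mean - LSL) / (3*sigma) = (98.39 - 96.0) / (3*1.94) = 0.4107
Cpk = min(Cpu, Cpl) = 0.4107

0.4107


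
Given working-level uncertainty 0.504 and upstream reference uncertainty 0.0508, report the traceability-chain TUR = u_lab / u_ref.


TUR = u_lab / u_ref
= 0.504 / 0.0508
= 9.9213

9.9213


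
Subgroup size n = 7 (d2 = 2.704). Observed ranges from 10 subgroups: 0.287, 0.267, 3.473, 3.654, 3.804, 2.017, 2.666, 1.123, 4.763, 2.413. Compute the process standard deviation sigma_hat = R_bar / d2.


R_bar = (0.287 + 0.267 + 3.473 + 3.654 + 3.804 + 2.017 + 2.666 + 1.123 + 4.763 + 2.413) / 10
R_bar = 24.467 / 10 = 2.4467
sigma_hat = R_bar / d2 = 2.4467 / 2.704 = 0.9048

0.9048


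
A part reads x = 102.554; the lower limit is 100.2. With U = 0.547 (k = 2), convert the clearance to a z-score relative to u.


u = U / k = 0.547 / 2 = 0.2735
margin = |LSL - x| = |100.2 - 102.554| = 2.354
z = margin / u = 2.354 / 0.2735
z = 8.6069

8.6069


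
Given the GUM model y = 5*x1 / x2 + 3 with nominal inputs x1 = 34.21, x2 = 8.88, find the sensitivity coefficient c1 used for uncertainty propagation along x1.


y = 5*x1 / x2 + 3
dy/dx1 = 5/x2
Evaluate at x2 = 8.88: c1 = 5 / 8.88
c1 = 0.5631

0.5631


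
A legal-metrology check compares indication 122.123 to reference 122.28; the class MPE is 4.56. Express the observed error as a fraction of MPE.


e = indication - reference = 122.123 - 122.28 = -0.1570
|e| = 0.1570
ratio = |e| / MPE = 0.1570 / 4.56
ratio = 0.0344

0.0344


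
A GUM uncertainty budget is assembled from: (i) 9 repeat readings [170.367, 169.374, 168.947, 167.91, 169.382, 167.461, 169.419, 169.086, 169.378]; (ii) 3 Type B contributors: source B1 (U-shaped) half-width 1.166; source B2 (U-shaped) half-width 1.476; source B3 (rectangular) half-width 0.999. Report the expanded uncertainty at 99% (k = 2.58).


mean = (170.367 + 169.374 + 168.947 + 167.91 + 169.382 + 167.461 + 169.419 + 169.086 + 169.378) / 9 = 169.036
s = sqrt(sum((x - mean)^2)/(n-1)) = 0.86805069
u_A = s / sqrt(n) = 0.86805069 / sqrt(9) = 0.28935023
u_B1 = 1.166 / sqrt(2) = 0.82448651
u_B2 = 1.476 / sqrt(2) = 1.0436896
u_B3 = 0.999 / sqrt(3) = 0.57677292
uc = sqrt(0.28935023^2 + 0.82448651^2 + 1.0436896^2 + 0.57677292^2) = 1.478329
U = k * uc = 2.58 * 1.478329
U = 3.8141

3.8141


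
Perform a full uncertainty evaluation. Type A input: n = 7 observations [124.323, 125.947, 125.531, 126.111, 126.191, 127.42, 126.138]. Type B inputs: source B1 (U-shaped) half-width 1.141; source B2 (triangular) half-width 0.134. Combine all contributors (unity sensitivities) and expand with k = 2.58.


mean = (124.323 + 125.947 + 125.531 + 126.111 + 126.191 + 127.42 + 126.138) / 7 = 125.9515714
s = sqrt(sum((x - mean)^2)/(n-1)) = 0.92221904
u_A = s / sqrt(n) = 0.92221904 / sqrt(7) = 0.34856603
u_B1 = 1.141 / sqrt(2) = 0.80680884
u_B2 = 0.134 / sqrt(6) = 0.054705271
uc = sqrt(0.34856603^2 + 0.80680884^2 + 0.054705271^2) = 0.88058586
U = k * uc = 2.58 * 0.88058586
U = 2.2719

2.2719


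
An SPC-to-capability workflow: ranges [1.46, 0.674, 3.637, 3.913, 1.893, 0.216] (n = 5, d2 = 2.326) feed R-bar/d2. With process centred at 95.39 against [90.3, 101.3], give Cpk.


R_bar = (1.46 + 0.674 + 3.637 + 3.913 + 1.893 + 0.216) / 6 = 1.9655
sigma = R_bar / d2 = 1.9655 / 2.326 = 0.8450129
Cp = (USL - LSL)/(6*sigma) = (101.3 - 90.3)/(6*0.8450129) = 2.1696
Cpu = (101.3 - 95.39)/(3*0.8450129) = 2.3313
Cpl = (95.39 - 90.3)/(3*0.8450129) = 2.0079
Cpk = min(Cpu, Cpl) = 2.0079

2.0079


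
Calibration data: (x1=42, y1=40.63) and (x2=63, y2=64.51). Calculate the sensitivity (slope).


slope = (y2 - y1) / (x2 - x1)
= (64.51 - 40.63) / (63 - 42)
= 23.8800 / 21
= 1.1371

1.1371


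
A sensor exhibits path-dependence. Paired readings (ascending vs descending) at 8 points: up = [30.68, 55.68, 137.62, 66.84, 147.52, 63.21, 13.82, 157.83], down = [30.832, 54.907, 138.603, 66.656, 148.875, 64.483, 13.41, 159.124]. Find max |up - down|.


|30.68 - 30.832| = 0.1520
|55.68 - 54.907| = 0.7730
|137.62 - 138.603| = 0.9830
|66.84 - 66.656| = 0.1840
|147.52 - 148.875| = 1.3550
|63.21 - 64.483| = 1.2730
|13.82 - 13.41| = 0.4100
|157.83 - 159.124| = 1.2940
hysteresis = max(diffs) = 1.3550

1.3550


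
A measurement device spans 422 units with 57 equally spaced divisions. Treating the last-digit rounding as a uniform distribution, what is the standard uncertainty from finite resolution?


resolution = range / divisions
resolution = 422 / 57 = 7.4035088
u_res = resolution / (2*sqrt(3))
u_res = 7.4035088 / 3.4641016
u_res = 2.1372

2.1372


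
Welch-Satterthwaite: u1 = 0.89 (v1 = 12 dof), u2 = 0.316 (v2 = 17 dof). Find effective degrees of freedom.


uc = sqrt(u1^2 + u2^2) = sqrt(0.89^2 + 0.316^2) = 0.94443422
v_eff = uc^4 / (u1^4/v1 + u2^4/v2)
= 0.94443422^4 / (0.89^4/12 + 0.316^4/17)
= 0.7955855 / 0.052871743
v_eff = 15.0475

15.0475


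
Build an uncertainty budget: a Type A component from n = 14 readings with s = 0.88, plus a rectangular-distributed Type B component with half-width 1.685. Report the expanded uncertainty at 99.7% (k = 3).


u_A = s / sqrt(n) = 0.88 / sqrt(14) = 0.23518989
u_B = half_width / sqrt(3) = 1.685 / sqrt(3) = 0.9728352
uc = sqrt(u_A^2 + u_B^2) = sqrt(0.23518989^2 + 0.9728352^2) = 1.0008609
U = k * uc = 3 * 1.0008609
U = 3.0026

3.0026


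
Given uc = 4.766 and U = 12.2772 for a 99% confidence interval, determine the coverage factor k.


k = U / uc
k = 12.2772 / 4.766
k = 2.576

2.576


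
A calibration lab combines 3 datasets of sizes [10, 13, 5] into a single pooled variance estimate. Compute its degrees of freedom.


nu = sum_i (n_i - 1)
nu = ((10 - 1) + (13 - 1) + (5 - 1))
nu = 9 + 12 + 4
nu = 25

25


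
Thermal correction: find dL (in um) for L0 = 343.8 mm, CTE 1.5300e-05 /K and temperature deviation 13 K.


dL = L * alpha * dT
= 343.8 * 1.5300e-05 * 13
= 0.0683818 mm
dL_um = 0.0683818 * 1000 = 68.3818 um

68.3818


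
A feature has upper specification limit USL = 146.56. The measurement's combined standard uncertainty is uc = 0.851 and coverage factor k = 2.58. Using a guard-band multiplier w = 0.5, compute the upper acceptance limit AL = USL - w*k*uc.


U = k * uc = 2.58 * 0.851 = 2.19558
guard band g = w * U = 0.5 * 2.19558 = 1.09779
AL = USL - g = 146.56 - 1.09779
AL = 145.4622

145.4622


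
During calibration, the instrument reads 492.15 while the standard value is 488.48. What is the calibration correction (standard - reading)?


Correction = standard - reading
= 488.48 - 492.15
= -3.6700

-3.6700


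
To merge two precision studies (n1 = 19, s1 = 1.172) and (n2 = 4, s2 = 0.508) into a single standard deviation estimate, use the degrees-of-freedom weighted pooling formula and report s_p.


s_p = sqrt(((n1-1)*s1^2 + (n2-1)*s2^2) / (n1+n2-2))
numerator = (19-1)*1.172^2 + (4-1)*0.508^2 = 24.724512 + 0.774192 = 25.498704
denominator = 19 + 4 - 2 = 21
s_p^2 = 25.498704 / 21 = 1.214224
s_p = sqrt(1.214224) = 1.1019

1.1019


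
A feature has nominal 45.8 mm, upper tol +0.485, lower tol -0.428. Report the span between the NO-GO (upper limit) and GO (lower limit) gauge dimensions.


GO = nominal - lower_tol (smallest hole = maximum material condition)
GO = 45.8 - 0.428 = 45.372
NO-GO = nominal + upper_tol (largest hole = least material condition)
NO-GO = 45.8 + 0.485 = 46.285
spread = NO-GO - GO = 46.285 - 45.372 = 0.9130

0.9130


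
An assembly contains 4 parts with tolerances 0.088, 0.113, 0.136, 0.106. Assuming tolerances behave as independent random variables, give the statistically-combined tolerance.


RSS = sqrt(0.088^2 + 0.113^2 + 0.136^2 + 0.106^2)
= sqrt(0.050245)
= 0.2242

0.2242


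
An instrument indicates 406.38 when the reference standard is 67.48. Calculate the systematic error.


Systematic error = measured - true
= 406.38 - 67.48
= 338.9000

338.9000


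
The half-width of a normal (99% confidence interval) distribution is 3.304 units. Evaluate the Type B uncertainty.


u_B = half_width / 2.576
u_B = 3.304 / 2.576
u_B = 1.2826

1.2826


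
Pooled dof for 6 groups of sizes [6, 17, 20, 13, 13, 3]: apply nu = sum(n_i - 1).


nu = sum_i (n_i - 1)
nu = ((6 - 1) + (17 - 1) + (20 - 1) + (13 - 1) + (13 - 1) + (3 - 1))
nu = 5 + 16 + 19 + 12 + 12 + 2
nu = 66

66


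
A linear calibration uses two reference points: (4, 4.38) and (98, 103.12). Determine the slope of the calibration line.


slope = (y2 - y1) / (x2 - x1)
= (103.12 - 4.38) / (98 - 4)
= 98.7400 / 94
= 1.0504

1.0504


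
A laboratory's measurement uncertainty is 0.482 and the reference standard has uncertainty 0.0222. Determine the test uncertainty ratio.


TUR = u_lab / u_ref
= 0.482 / 0.0222
= 21.7117

21.7117


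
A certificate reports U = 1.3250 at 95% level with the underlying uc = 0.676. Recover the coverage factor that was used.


k = U / uc
k = 1.3250 / 0.676
k = 1.96

1.96


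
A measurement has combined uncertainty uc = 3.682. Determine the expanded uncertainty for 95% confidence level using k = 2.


U = k * uc
U = 2 * 3.682
U = 7.3640

7.3640


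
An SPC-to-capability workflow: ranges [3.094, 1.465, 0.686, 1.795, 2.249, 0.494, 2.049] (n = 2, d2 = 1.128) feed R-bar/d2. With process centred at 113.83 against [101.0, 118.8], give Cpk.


R_bar = (3.094 + 1.465 + 0.686 + 1.795 + 2.249 + 0.494 + 2.049) / 7 = 1.6902857
sigma = R_bar / d2 = 1.6902857 / 1.128 = 1.4984802
Cp = (USL - LSL)/(6*sigma) = (118.8 - 101.0)/(6*1.4984802) = 1.9798
Cpu = (118.8 - 113.83)/(3*1.4984802) = 1.1056
Cpl = (113.83 - 101.0)/(3*1.4984802) = 2.8540
Cpk = min(Cpu, Cpl) = 1.1056

1.1056


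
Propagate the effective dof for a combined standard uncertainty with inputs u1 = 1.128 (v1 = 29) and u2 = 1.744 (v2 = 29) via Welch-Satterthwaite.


uc = sqrt(u1^2 + u2^2) = sqrt(1.128^2 + 1.744^2) = 2.0769978
v_eff = uc^4 / (u1^4/v1 + u2^4/v2)
= 2.0769978^4 / (1.128^4/29 + 1.744^4/29)
= 18.609905 / 0.37482422
v_eff = 49.6497

49.6497


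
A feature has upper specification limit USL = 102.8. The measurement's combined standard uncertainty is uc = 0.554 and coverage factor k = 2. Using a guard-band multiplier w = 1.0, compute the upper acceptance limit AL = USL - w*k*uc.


U = k * uc = 2 * 0.554 = 1.108
guard band g = w * U = 1.0 * 1.108 = 1.108
AL = USL - g = 102.8 - 1.108
AL = 101.6920

101.6920


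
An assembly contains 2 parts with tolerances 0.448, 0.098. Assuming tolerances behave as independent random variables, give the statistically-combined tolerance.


RSS = sqrt(0.448^2 + 0.098^2)
= sqrt(0.210308)
= 0.4586

0.4586


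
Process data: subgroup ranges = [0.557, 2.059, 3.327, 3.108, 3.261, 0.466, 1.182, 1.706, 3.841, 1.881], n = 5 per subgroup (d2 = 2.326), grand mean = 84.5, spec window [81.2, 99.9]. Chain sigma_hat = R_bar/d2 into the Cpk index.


R_bar = (0.557 + 2.059 + 3.327 + 3.108 + 3.261 + 0.466 + 1.182 + 1.706 + 3.841 + 1.881) / 10 = 2.1388
sigma = R_bar / d2 = 2.1388 / 2.326 = 0.91951849
Cp = (USL - LSL)/(6*sigma) = (99.9 - 81.2)/(6*0.91951849) = 3.3895
Cpu = (99.9 - 84.5)/(3*0.91951849) = 5.5826
Cpl = (84.5 - 81.2)/(3*0.91951849) = 1.1963
Cpk = min(Cpu, Cpl) = 1.1963

1.1963


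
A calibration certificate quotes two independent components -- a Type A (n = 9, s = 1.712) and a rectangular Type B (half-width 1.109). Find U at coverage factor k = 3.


u_A = s / sqrt(n) = 1.712 / sqrt(9) = 0.57066667
u_B = half_width / sqrt(3) = 1.109 / sqrt(3) = 0.64028145
uc = sqrt(u_A^2 + u_B^2) = sqrt(0.57066667^2 + 0.64028145^2) = 0.85768338
U = k * uc = 3 * 0.85768338
U = 2.5731

2.5731


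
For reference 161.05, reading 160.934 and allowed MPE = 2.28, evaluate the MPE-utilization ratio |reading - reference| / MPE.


e = indication - reference = 160.934 - 161.05 = -0.1160
|e| = 0.1160
ratio = |e| / MPE = 0.1160 / 2.28
ratio = 0.0509

0.0509


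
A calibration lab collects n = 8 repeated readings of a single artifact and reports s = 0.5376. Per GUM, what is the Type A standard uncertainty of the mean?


u_A = s / sqrt(n)
u_A = 0.5376 / sqrt(8)
u_A = 0.5376 / 2.8284271
u_A = 0.1901

0.1901


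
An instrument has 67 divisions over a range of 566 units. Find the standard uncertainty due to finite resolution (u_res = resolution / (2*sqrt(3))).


resolution = range / divisions
resolution = 566 / 67 = 8.4477612
u_res = resolution / (2*sqrt(3))
u_res = 8.4477612 / 3.4641016
u_res = 2.4387

2.4387


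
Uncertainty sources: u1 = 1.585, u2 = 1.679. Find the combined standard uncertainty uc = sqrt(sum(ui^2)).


uc = sqrt(1.585^2 + 1.679^2)
uc = sqrt(5.331266)
uc = 2.3090

2.3090


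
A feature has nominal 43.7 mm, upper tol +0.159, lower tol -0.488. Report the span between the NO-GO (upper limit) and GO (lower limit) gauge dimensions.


GO = nominal - lower_tol (smallest hole = maximum material condition)
GO = 43.7 - 0.488 = 43.212
NO-GO = nominal + upper_tol (largest hole = least material condition)
NO-GO = 43.7 + 0.159 = 43.859
spread = NO-GO - GO = 43.859 - 43.212 = 0.6470

0.6470


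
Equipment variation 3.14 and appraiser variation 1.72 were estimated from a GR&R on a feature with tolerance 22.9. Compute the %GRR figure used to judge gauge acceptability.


GRR = sqrt(EV^2 + AV^2) = sqrt(3.14^2 + 1.72^2) = 3.5802235
%GRR = GRR / tol * 100 = 3.5802235 / 22.9 * 100
%GRR = 15.6342

15.6342


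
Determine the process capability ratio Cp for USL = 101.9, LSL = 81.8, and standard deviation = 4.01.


Cp = (USL - LSL) / (6 * sigma)
= (101.9 - 81.8) / (6 * 4.01)
= 20.1000 / 24.0600
= 0.8354

0.8354


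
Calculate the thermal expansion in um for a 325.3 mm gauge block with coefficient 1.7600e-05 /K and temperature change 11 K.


dL = L * alpha * dT
= 325.3 * 1.7600e-05 * 11
= 0.0629781 mm
dL_um = 0.0629781 * 1000 = 62.9781 um

62.9781


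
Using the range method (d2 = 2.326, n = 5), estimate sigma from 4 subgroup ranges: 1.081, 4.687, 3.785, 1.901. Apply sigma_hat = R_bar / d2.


R_bar = (1.081 + 4.687 + 3.785 + 1.901) / 4
R_bar = 11.454 / 4 = 2.8635
sigma_hat = R_bar / d2 = 2.8635 / 2.326 = 1.2311

1.2311


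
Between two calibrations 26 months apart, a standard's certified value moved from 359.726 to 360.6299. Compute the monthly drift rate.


rate = (v2 - v1) / months
= (360.6299 - 359.726) / 26
= 0.9039 / 26
= 0.0348

0.0348


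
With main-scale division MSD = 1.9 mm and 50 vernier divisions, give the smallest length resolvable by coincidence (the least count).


LC = MSD / n_div
= 1.9 / 50
= 0.0380

0.0380


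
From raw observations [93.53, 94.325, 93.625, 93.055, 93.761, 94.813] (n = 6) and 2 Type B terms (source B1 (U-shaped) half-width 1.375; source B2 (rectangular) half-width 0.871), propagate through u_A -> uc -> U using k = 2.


mean = (93.53 + 94.325 + 93.625 + 93.055 + 93.761 + 94.813) / 6 = 93.8515
s = sqrt(sum((x - mean)^2)/(n-1)) = 0.62385118
u_A = s / sqrt(n) = 0.62385118 / sqrt(6) = 0.25468618
u_B1 = 1.375 / sqrt(2) = 0.97227182
u_B2 = 0.871 / sqrt(3) = 0.50287208
uc = sqrt(0.25468618^2 + 0.97227182^2 + 0.50287208^2) = 1.1238585
U = k * uc = 2 * 1.1238585
U = 2.2477

2.2477


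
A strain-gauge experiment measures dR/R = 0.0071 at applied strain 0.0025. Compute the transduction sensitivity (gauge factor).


GF = (dR/R) / epsilon
= 0.0071 / 0.0025
= 2.8400

2.8400


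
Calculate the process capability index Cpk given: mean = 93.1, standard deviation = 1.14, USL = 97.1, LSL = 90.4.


Cpu = (USL - mean) / (3*sigma) = (97.1 - 93.1) / (3*1.14) = 1.1696
Cpl = (mean - LSL) / (3*sigma) = (93.1 - 90.4) / (3*1.14) = 0.7895
Cpk = min(Cpu, Cpl) = 0.7895

0.7895


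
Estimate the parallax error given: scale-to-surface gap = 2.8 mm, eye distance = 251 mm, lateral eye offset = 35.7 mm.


error = h * offset / d
= 2.8 * 35.7 / 251
= 0.3982

0.3982


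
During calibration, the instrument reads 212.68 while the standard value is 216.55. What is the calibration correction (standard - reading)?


Correction = standard - reading
= 216.55 - 212.68
= 3.8700

3.8700


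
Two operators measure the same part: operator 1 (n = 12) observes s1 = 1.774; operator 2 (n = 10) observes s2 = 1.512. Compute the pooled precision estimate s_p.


s_p = sqrt(((n1-1)*s1^2 + (n2-1)*s2^2) / (n1+n2-2))
numerator = (12-1)*1.774^2 + (10-1)*1.512^2 = 34.617836 + 20.575296 = 55.193132
denominator = 12 + 10 - 2 = 20
s_p^2 = 55.193132 / 20 = 2.7596566
s_p = sqrt(2.7596566) = 1.6612

1.6612


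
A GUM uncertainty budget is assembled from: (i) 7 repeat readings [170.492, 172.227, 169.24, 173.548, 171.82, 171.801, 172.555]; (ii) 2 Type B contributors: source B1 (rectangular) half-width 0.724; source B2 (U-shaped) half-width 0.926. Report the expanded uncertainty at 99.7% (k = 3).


mean = (170.492 + 172.227 + 169.24 + 173.548 + 171.82 + 171.801 + 172.555) / 7 = 171.669
s = sqrt(sum((x - mean)^2)/(n-1)) = 1.4114175
u_A = s / sqrt(n) = 1.4114175 / sqrt(7) = 0.53346567
u_B1 = 0.724 / sqrt(3) = 0.41800159
u_B2 = 0.926 / sqrt(2) = 0.65478088
uc = sqrt(0.53346567^2 + 0.41800159^2 + 0.65478088^2) = 0.94236349
U = k * uc = 3 * 0.94236349
U = 2.8271

2.8271


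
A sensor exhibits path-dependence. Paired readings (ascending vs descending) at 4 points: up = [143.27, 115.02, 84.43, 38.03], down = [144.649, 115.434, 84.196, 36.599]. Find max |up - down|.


|143.27 - 144.649| = 1.3790
|115.02 - 115.434| = 0.4140
|84.43 - 84.196| = 0.2340
|38.03 - 36.599| = 1.4310
hysteresis = max(diffs) = 1.4310

1.4310


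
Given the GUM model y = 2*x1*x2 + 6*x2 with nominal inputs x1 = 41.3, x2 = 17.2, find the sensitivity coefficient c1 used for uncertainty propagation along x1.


y = 2*x1*x2 + 6*x2
dy/dx1 = 2*x2
Evaluate at x2 = 17.2: c1 = 2 * 17.2
c1 = 34.4000

34.4000


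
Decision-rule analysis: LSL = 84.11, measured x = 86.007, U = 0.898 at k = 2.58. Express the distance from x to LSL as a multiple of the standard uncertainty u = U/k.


u = U / k = 0.898 / 2.58 = 0.34806202
margin = |LSL - x| = |84.11 - 86.007| = 1.897
z = margin / u = 1.897 / 0.34806202
z = 5.4502

5.4502


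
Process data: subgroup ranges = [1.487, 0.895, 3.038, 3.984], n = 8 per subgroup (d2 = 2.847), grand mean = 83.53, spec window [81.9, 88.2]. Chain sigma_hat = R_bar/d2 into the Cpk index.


R_bar = (1.487 + 0.895 + 3.038 + 3.984) / 4 = 2.351
sigma = R_bar / d2 = 2.351 / 2.847 = 0.82578152
Cp = (USL - LSL)/(6*sigma) = (88.2 - 81.9)/(6*0.82578152) = 1.2715
Cpu = (88.2 - 83.53)/(3*0.82578152) = 1.8851
Cpl = (83.53 - 81.9)/(3*0.82578152) = 0.6580
Cpk = min(Cpu, Cpl) = 0.6580

0.6580


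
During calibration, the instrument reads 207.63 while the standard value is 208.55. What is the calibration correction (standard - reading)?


Correction = standard - reading
= 208.55 - 207.63
= 0.9200

0.9200


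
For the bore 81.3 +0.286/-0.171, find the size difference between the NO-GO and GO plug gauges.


GO = nominal - lower_tol (smallest hole = maximum material condition)
GO = 81.3 - 0.171 = 81.129
NO-GO = nominal + upper_tol (largest hole = least material condition)
NO-GO = 81.3 + 0.286 = 81.586
spread = NO-GO - GO = 81.586 - 81.129 = 0.4570

0.4570


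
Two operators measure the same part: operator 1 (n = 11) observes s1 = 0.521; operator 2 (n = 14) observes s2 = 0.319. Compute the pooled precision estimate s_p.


s_p = sqrt(((n1-1)*s1^2 + (n2-1)*s2^2) / (n1+n2-2))
numerator = (11-1)*0.521^2 + (14-1)*0.319^2 = 2.71441 + 1.322893 = 4.037303
denominator = 11 + 14 - 2 = 23
s_p^2 = 4.037303 / 23 = 0.17553491
s_p = sqrt(0.17553491) = 0.4190

0.4190


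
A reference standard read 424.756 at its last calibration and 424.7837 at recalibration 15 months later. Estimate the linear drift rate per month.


rate = (v2 - v1) / months
= (424.7837 - 424.756) / 15
= 0.0277 / 15
= 0.0018

0.0018


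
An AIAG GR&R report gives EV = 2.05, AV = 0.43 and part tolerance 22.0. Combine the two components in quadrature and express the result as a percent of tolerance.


GRR = sqrt(EV^2 + AV^2) = sqrt(2.05^2 + 0.43^2) = 2.0946121
%GRR = GRR / tol * 100 = 2.0946121 / 22.0 * 100
%GRR = 9.5210

9.5210


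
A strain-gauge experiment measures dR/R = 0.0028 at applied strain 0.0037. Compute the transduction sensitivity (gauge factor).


GF = (dR/R) / epsilon
= 0.0028 / 0.0037
= 0.7568

0.7568


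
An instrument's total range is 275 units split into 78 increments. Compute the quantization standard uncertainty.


resolution = range / divisions
resolution = 275 / 78 = 3.525641
u_res = resolution / (2*sqrt(3))
u_res = 3.525641 / 3.4641016
u_res = 1.0178

1.0178


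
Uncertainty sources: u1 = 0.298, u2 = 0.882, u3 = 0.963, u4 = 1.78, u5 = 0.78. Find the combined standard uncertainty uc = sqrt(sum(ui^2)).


uc = sqrt(0.298^2 + 0.882^2 + 0.963^2 + 1.78^2 + 0.78^2)
uc = sqrt(5.570897)
uc = 2.3603

2.3603


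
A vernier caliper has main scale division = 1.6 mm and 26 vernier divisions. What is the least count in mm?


LC = MSD / n_div
= 1.6 / 26
= 0.0615

0.0615


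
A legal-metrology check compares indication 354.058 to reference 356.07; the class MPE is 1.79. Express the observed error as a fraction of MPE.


e = indication - reference = 354.058 - 356.07 = -2.0120
|e| = 2.0120
ratio = |e| / MPE = 2.0120 / 1.79
ratio = 1.1240

1.1240


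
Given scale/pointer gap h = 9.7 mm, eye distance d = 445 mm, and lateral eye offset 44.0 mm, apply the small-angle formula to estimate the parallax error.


error = h * offset / d
= 9.7 * 44.0 / 445
= 0.9591

0.9591


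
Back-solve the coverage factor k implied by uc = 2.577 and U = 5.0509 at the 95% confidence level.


k = U / uc
k = 5.0509 / 2.577
k = 1.96

1.96


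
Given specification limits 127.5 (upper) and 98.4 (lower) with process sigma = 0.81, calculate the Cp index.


Cp = (USL - LSL) / (6 * sigma)
= (127.5 - 98.4) / (6 * 0.81)
= 29.1000 / 4.8600
= 5.9877

5.9877


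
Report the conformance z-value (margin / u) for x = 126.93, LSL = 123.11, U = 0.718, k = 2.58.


u = U / k = 0.718 / 2.58 = 0.27829457
margin = |LSL - x| = |123.11 - 126.93| = 3.82
z = margin / u = 3.82 / 0.27829457
z = 13.7265

13.7265


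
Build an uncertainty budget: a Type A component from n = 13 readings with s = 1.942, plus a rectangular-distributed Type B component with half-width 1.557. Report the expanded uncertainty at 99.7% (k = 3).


u_A = s / sqrt(n) = 1.942 / sqrt(13) = 0.53861389
u_B = half_width / sqrt(3) = 1.557 / sqrt(3) = 0.89893437
uc = sqrt(u_A^2 + u_B^2) = sqrt(0.53861389^2 + 0.89893437^2) = 1.0479446
U = k * uc = 3 * 1.0479446
U = 3.1438

3.1438


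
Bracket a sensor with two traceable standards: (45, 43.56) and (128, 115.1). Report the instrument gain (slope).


slope = (y2 - y1) / (x2 - x1)
= (115.1 - 43.56) / (128 - 45)
= 71.5400 / 83
= 0.8619

0.8619


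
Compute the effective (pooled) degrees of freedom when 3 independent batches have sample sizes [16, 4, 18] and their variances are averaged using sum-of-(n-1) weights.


nu = sum_i (n_i - 1)
nu = ((16 - 1) + (4 - 1) + (18 - 1))
nu = 15 + 3 + 17
nu = 35

35


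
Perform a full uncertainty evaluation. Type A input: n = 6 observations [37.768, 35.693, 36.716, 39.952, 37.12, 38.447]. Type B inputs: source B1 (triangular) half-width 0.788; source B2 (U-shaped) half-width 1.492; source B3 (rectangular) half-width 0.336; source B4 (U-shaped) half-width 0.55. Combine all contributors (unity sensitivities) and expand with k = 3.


mean = (37.768 + 35.693 + 36.716 + 39.952 + 37.12 + 38.447) / 6 = 37.616
s = sqrt(sum((x - mean)^2)/(n-1)) = 1.4781411
u_A = s / sqrt(n) = 1.4781411 / sqrt(6) = 0.60344858
u_B1 = 0.788 / sqrt(6) = 0.32169965
u_B2 = 1.492 / sqrt(2) = 1.0550033
u_B3 = 0.336 / sqrt(3) = 0.19398969
u_B4 = 0.55 / sqrt(2) = 0.38890873
uc = sqrt(0.60344858^2 + 0.32169965^2 + 1.0550033^2 + 0.19398969^2 + 0.38890873^2) = 1.3302461
U = k * uc = 3 * 1.3302461
U = 3.9907

3.9907


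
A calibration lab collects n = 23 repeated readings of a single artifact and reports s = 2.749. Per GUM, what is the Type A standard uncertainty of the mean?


u_A = s / sqrt(n)
u_A = 2.749 / sqrt(23)
u_A = 2.749 / 4.7958315
u_A = 0.5732

0.5732


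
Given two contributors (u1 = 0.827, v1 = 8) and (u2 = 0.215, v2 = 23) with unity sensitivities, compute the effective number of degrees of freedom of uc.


uc = sqrt(u1^2 + u2^2) = sqrt(0.827^2 + 0.215^2) = 0.85449049
v_eff = uc^4 / (u1^4/v1 + u2^4/v2)
= 0.85449049^4 / (0.827^4/8 + 0.215^4/23)
= 0.53312486 / 0.058562762
v_eff = 9.1035

9.1035


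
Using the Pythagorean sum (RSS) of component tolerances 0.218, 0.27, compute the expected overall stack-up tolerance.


RSS = sqrt(0.218^2 + 0.27^2)
= sqrt(0.120424)
= 0.3470

0.3470


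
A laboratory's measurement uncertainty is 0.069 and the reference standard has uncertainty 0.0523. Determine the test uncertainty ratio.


TUR = u_lab / u_ref
= 0.069 / 0.0523
= 1.3193

1.3193


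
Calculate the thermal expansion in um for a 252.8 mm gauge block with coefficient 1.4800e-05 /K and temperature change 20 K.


dL = L * alpha * dT
= 252.8 * 1.4800e-05 * 20
= 0.0748288 mm
dL_um = 0.0748288 * 1000 = 74.8288 um

74.8288


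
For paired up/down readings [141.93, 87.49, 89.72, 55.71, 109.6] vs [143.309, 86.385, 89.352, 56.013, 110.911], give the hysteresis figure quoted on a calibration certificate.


|141.93 - 143.309| = 1.3790
|87.49 - 86.385| = 1.1050
|89.72 - 89.352| = 0.3680
|55.71 - 56.013| = 0.3030
|109.6 - 110.911| = 1.3110
hysteresis = max(diffs) = 1.3790

1.3790


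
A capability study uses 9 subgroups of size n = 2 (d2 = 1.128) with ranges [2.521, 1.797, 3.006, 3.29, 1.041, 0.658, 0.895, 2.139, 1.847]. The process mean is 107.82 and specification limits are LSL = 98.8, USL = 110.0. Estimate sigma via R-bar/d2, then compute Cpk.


R_bar = (2.521 + 1.797 + 3.006 + 3.29 + 1.041 + 0.658 + 0.895 + 2.139 + 1.847) / 9 = 1.9104444
sigma = R_bar / d2 = 1.9104444 / 1.128 = 1.6936564
Cp = (USL - LSL)/(6*sigma) = (110.0 - 98.8)/(6*1.6936564) = 1.1022
Cpu = (110.0 - 107.82)/(3*1.6936564) = 0.4291
Cpl = (107.82 - 98.8)/(3*1.6936564) = 1.7753
Cpk = min(Cpu, Cpl) = 0.4291

0.4291


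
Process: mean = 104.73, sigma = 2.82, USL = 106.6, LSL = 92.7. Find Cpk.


Cpu = (USL - mean) / (3*sigma) = (106.6 - 104.73) / (3*2.82) = 0.2210
Cpl = (mean - LSL) / (3*sigma) = (104.73 - 92.7) / (3*2.82) = 1.4220
Cpk = min(Cpu, Cpl) = 0.2210

0.2210


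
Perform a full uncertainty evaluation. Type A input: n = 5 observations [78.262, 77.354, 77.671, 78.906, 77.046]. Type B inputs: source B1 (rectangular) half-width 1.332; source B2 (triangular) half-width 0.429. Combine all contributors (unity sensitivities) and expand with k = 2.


mean = (78.262 + 77.354 + 77.671 + 78.906 + 77.046) / 5 = 77.8478
s = sqrt(sum((x - mean)^2)/(n-1)) = 0.74319055
u_A = s / sqrt(n) = 0.74319055 / sqrt(5) = 0.33236492
u_B1 = 1.332 / sqrt(3) = 0.76903056
u_B2 = 0.429 / sqrt(6) = 0.17513852
uc = sqrt(0.33236492^2 + 0.76903056^2 + 0.17513852^2) = 0.85589015
U = k * uc = 2 * 0.85589015
U = 1.7118

1.7118


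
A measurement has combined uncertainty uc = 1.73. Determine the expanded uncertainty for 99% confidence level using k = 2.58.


U = k * uc
U = 2.58 * 1.73
U = 4.4634

4.4634


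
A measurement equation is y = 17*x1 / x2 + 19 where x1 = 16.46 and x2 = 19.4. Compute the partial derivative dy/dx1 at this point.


y = 17*x1 / x2 + 19
dy/dx1 = 17/x2
Evaluate at x2 = 19.4: c1 = 17 / 19.4
c1 = 0.8763

0.8763


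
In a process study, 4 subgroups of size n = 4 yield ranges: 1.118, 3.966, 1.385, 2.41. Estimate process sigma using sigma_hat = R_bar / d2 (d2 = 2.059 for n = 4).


R_bar = (1.118 + 3.966 + 1.385 + 2.41) / 4
R_bar = 8.879 / 4 = 2.21975
sigma_hat = R_bar / d2 = 2.21975 / 2.059 = 1.0781

1.0781


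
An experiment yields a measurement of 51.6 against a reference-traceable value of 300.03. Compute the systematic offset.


Systematic error = measured - true
= 51.6 - 300.03
= -248.4300

-248.4300


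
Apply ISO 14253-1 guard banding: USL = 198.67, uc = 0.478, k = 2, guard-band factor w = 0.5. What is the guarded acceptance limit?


U = k * uc = 2 * 0.478 = 0.956
guard band g = w * U = 0.5 * 0.956 = 0.478
AL = USL - g = 198.67 - 0.478
AL = 198.1920

198.1920


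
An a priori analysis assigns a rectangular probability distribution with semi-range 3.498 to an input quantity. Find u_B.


u_B = half_width / sqrt(3)
u_B = 3.498 / 1.7320508
u_B = 2.0196

2.0196


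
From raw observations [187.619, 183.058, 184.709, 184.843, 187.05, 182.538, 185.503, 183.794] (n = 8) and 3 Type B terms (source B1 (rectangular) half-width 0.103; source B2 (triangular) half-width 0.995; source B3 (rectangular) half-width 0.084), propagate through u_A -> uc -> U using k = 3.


mean = (187.619 + 183.058 + 184.709 + 184.843 + 187.05 + 182.538 + 185.503 + 183.794) / 8 = 184.88925
s = sqrt(sum((x - mean)^2)/(n-1)) = 1.7973441
u_A = s / sqrt(n) = 1.7973441 / sqrt(8) = 0.6354571
u_B1 = 0.103 / sqrt(3) = 0.059467078
u_B2 = 0.995 / sqrt(6) = 0.40620705
u_B3 = 0.084 / sqrt(3) = 0.048497423
uc = sqrt(0.6354571^2 + 0.059467078^2 + 0.40620705^2 + 0.048497423^2) = 0.75808853
U = k * uc = 3 * 0.75808853
U = 2.2743

2.2743


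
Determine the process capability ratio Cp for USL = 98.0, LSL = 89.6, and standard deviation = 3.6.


Cp = (USL - LSL) / (6 * sigma)
= (98.0 - 89.6) / (6 * 3.6)
= 8.4000 / 21.6000
= 0.3889

0.3889


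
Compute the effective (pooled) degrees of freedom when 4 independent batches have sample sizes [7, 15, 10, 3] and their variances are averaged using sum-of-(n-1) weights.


nu = sum_i (n_i - 1)
nu = ((7 - 1) + (15 - 1) + (10 - 1) + (3 - 1))
nu = 6 + 14 + 9 + 2
nu = 31

31


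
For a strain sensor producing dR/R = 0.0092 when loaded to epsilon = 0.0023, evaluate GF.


GF = (dR/R) / epsilon
= 0.0092 / 0.0023
= 4.0000

4.0000


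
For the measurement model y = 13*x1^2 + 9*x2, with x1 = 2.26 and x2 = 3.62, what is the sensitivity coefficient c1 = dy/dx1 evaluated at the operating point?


y = 13*x1^2 + 9*x2
dy/dx1 = 2*13*x1
Evaluate at x1 = 2.26: c1 = 26 * 2.26
c1 = 58.7600

58.7600


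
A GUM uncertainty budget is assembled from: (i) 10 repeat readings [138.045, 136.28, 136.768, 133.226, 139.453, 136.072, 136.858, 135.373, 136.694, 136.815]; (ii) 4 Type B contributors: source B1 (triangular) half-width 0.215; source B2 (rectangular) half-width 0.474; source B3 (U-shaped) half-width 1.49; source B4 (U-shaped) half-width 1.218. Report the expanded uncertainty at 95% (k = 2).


mean = (138.045 + 136.28 + 136.768 + 133.226 + 139.453 + 136.072 + 136.858 + 135.373 + 136.694 + 136.815) / 10 = 136.5584
s = sqrt(sum((x - mean)^2)/(n-1)) = 1.6203829
u_A = s / sqrt(n) = 1.6203829 / sqrt(10) = 0.51241006
u_B1 = 0.215 / sqrt(6) = 0.087773382
u_B2 = 0.474 / sqrt(3) = 0.27366403
u_B3 = 1.49 / sqrt(2) = 1.0535891
u_B4 = 1.218 / sqrt(2) = 0.86125606
uc = sqrt(0.51241006^2 + 0.087773382^2 + 0.27366403^2 + 1.0535891^2 + 0.86125606^2) = 1.4822187
U = k * uc = 2 * 1.4822187
U = 2.9644

2.9644


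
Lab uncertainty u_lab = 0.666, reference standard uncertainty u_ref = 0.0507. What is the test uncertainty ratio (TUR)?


TUR = u_lab / u_ref
= 0.666 / 0.0507
= 13.1361

13.1361


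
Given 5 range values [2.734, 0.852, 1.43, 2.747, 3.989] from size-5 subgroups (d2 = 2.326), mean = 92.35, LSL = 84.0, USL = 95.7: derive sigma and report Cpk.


R_bar = (2.734 + 0.852 + 1.43 + 2.747 + 3.989) / 5 = 2.3504
sigma = R_bar / d2 = 2.3504 / 2.326 = 1.0104901
Cp = (USL - LSL)/(6*sigma) = (95.7 - 84.0)/(6*1.0104901) = 1.9298
Cpu = (95.7 - 92.35)/(3*1.0104901) = 1.1051
Cpl = (92.35 - 84.0)/(3*1.0104901) = 2.7544
Cpk = min(Cpu, Cpl) = 1.1051

1.1051


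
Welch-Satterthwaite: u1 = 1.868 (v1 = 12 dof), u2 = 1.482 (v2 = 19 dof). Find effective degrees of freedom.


uc = sqrt(u1^2 + u2^2) = sqrt(1.868^2 + 1.482^2) = 2.3844807
v_eff = uc^4 / (u1^4/v1 + u2^4/v2)
= 2.3844807^4 / (1.868^4/12 + 1.482^4/19)
= 32.327733 / 1.2685596
v_eff = 25.4838

25.4838


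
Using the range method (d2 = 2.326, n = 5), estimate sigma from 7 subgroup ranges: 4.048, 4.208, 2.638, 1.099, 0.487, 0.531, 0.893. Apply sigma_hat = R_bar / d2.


R_bar = (4.048 + 4.208 + 2.638 + 1.099 + 0.487 + 0.531 + 0.893) / 7
R_bar = 13.904 / 7 = 1.9862857
sigma_hat = R_bar / d2 = 1.9862857 / 2.326 = 0.8539

0.8539


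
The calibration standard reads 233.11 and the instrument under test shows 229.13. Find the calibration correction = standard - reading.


Correction = standard - reading
= 233.11 - 229.13
= 3.9800

3.9800


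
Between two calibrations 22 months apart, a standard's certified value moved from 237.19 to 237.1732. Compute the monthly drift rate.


rate = (v2 - v1) / months
= (237.1732 - 237.19) / 22
= -0.0168 / 22
= -7.6364e-04

-7.6364e-04


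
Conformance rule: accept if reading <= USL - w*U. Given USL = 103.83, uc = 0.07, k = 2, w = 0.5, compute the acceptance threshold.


U = k * uc = 2 * 0.07 = 0.14
guard band g = w * U = 0.5 * 0.14 = 0.07
AL = USL - g = 103.83 - 0.07
AL = 103.7600

103.7600


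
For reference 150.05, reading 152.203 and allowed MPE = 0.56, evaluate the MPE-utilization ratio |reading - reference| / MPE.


e = indication - reference = 152.203 - 150.05 = 2.1530
|e| = 2.1530
ratio = |e| / MPE = 2.1530 / 0.56
ratio = 3.8446

3.8446


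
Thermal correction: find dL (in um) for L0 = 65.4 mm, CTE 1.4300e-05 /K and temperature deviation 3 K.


dL = L * alpha * dT
= 65.4 * 1.4300e-05 * 3
= 0.0028057 mm
dL_um = 0.0028057 * 1000 = 2.8057 um

2.8057


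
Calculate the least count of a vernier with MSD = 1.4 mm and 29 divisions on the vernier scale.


LC = MSD / n_div
= 1.4 / 29
= 0.0483

0.0483


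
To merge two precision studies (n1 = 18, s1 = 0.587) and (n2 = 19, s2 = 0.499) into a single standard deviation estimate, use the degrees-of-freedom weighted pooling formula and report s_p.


s_p = sqrt(((n1-1)*s1^2 + (n2-1)*s2^2) / (n1+n2-2))
numerator = (18-1)*0.587^2 + (19-1)*0.499^2 = 5.857673 + 4.482018 = 10.339691
denominator = 18 + 19 - 2 = 35
s_p^2 = 10.339691 / 35 = 0.29541974
s_p = sqrt(0.29541974) = 0.5435

0.5435


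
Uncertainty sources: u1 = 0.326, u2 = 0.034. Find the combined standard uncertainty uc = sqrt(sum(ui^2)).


uc = sqrt(0.326^2 + 0.034^2)
uc = sqrt(0.107432)
uc = 0.3278

0.3278


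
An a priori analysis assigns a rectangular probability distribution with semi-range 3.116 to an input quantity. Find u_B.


u_B = half_width / sqrt(3)
u_B = 3.116 / 1.7320508
u_B = 1.7990

1.7990


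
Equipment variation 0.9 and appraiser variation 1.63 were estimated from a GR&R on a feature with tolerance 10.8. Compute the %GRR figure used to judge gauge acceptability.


GRR = sqrt(EV^2 + AV^2) = sqrt(0.9^2 + 1.63^2) = 1.8619613
%GRR = GRR / tol * 100 = 1.8619613 / 10.8 * 100
%GRR = 17.2404

17.2404
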